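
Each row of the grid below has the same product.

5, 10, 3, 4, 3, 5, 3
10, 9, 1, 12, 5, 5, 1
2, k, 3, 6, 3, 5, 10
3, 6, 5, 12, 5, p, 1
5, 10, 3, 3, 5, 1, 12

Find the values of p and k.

p = 5, k = 5

Rows 1 and 2 each multiply to 27000, so every row has product 27000.
Row 4: 3×6×5×12×5×1 = 5400, so the missing entry is 27000 ÷ 5400 = 5.
Row 3: 2×3×6×3×5×10 = 5400, so the missing entry is 27000 ÷ 5400 = 5.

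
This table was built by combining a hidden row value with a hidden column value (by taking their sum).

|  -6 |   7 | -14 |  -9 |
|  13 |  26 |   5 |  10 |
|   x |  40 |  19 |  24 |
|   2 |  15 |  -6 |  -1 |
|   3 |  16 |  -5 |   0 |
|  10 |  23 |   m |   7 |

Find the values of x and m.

The difference between any two rows is the same in every column — this is an addition table with the headers hidden.
Row 3 minus row 1 is 24 − (-9) = 33, so its entry in column 1 is -6 + 33 = 27.
Row 6 minus row 1 is 7 − (-9) = 16, so its entry in column 3 is -14 + 16 = 2.

x = 27, m = 2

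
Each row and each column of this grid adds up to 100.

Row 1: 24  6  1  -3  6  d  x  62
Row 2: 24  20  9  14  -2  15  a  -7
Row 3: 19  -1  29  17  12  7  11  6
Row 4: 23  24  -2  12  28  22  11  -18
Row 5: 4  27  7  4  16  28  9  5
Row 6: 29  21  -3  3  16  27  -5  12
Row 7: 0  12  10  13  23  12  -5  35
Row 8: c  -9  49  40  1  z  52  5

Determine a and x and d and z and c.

Column 1: 24 + 24 + 19 + 23 + 4 + 29 + 0 = 123, so its missing entry is 100 − 123 = -23.
Row 2: 24 + 20 + 9 + 14 − 2 + 15 − 7 = 73, so its missing entry is 100 − 73 = 27.
Column 7: 27 + 11 + 11 + 9 − 5 − 5 + 52 = 100, so its missing entry is 100 − 100 = 0.
Row 1: 24 + 6 + 1 − 3 + 6 + 0 + 62 = 96, so its missing entry is 100 − 96 = 4.
Row 8: -23 − 9 + 49 + 40 + 1 + 52 + 5 = 115, so its missing entry is 100 − 115 = -15.

a = 27, x = 0, d = 4, z = -15, c = -23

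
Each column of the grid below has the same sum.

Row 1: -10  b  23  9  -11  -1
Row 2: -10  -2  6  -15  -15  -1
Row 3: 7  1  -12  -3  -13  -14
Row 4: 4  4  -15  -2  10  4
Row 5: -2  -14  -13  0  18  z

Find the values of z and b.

z = 1, b = 0

Column 3 sums to -11 and so does column 4; that's the common total.
In column 6 the known cells total -12, leaving -11 − (-12) = 1.
In column 2 the known cells total -11, leaving -11 − (-11) = 0.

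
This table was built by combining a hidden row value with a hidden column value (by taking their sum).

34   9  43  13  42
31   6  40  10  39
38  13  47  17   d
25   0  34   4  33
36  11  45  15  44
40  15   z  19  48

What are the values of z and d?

z = 49, d = 46

The difference between any two rows is the same in every column — this is an addition table with the headers hidden.
Row 6 minus row 1 is 40 − 34 = 6, so its entry in column 3 is 43 + 6 = 49.
Row 3 minus row 1 is 38 − 34 = 4, so its entry in column 5 is 42 + 4 = 46.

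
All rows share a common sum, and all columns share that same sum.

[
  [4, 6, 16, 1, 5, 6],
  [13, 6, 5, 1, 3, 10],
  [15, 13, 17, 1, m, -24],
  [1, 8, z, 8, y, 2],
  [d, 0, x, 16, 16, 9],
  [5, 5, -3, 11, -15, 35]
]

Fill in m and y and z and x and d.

m = 16, y = 13, z = 6, x = -3, d = 0

Rows 1 and 2 both sum to 38, so that's the common total.
Row 3: 15 + 13 + 17 + 1 − 24 = 22, so its missing entry is 38 − 22 = 16.
Column 1: 4 + 13 + 15 + 1 + 5 = 38, so its missing entry is 38 − 38 = 0.
Column 5: 5 + 3 + 16 + 16 − 15 = 25, so its missing entry is 38 − 25 = 13.
Row 5: 0 + 0 + 16 + 16 + 9 = 41, so its missing entry is 38 − 41 = -3.
Row 4: 1 + 8 + 8 + 13 + 2 = 32, so its missing entry is 38 − 32 = 6.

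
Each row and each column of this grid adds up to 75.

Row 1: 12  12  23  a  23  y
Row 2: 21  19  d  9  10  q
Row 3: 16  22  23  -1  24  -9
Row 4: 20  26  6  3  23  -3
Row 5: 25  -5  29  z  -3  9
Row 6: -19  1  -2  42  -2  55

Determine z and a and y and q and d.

Column 3 has 23 + 23 + 6 + 29 − 2 = 79; the blank must be 75 − 79 = -4.
Row 2 has 21 + 19 − 4 + 9 + 10 = 55; the blank must be 75 − 55 = 20.
Row 5 has 25 − 5 + 29 − 3 + 9 = 55; the blank must be 75 − 55 = 20.
Column 4 has 9 − 1 + 3 + 20 + 42 = 73; the blank must be 75 − 73 = 2.
Row 1 has 12 + 12 + 23 + 2 + 23 = 72; the blank must be 75 − 72 = 3.

z = 20, a = 2, y = 3, q = 20, d = -4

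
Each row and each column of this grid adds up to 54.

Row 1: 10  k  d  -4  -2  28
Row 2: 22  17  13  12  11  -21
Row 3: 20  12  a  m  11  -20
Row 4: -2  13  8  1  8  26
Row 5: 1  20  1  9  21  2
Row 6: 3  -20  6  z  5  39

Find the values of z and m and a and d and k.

z = 21, m = 15, a = 16, d = 10, k = 12

Column 2 has 17 + 12 + 13 + 20 − 20 = 42; the blank must be 54 − 42 = 12.
Row 1 has 10 + 12 − 4 − 2 + 28 = 44; the blank must be 54 − 44 = 10.
Column 3 has 10 + 13 + 8 + 1 + 6 = 38; the blank must be 54 − 38 = 16.
Row 3 has 20 + 12 + 16 + 11 − 20 = 39; the blank must be 54 − 39 = 15.
Row 6 has 3 − 20 + 6 + 5 + 39 = 33; the blank must be 54 − 33 = 21.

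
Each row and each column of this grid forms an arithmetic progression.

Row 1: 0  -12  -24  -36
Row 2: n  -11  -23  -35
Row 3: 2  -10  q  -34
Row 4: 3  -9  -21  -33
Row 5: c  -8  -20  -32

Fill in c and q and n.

Along each row the entries change by -12 per step; down each column they change by 1.
Row 5: from -8 at column 2, stepping by -12 to column 1 gives 4.
Row 3: from 2 at column 1, stepping by -12 to column 3 gives -22.
Row 2: from -11 at column 2, stepping by -12 to column 1 gives 1.

c = 4, q = -22, n = 1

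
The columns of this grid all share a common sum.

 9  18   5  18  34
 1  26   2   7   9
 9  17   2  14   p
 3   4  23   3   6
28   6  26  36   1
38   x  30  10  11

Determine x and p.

x = 17, p = 27

Columns 3 and 4 both add up to 88, so every column sums to 88.
Column 2: 18 + 26 + 17 + 4 + 6 = 71, so the missing entry is 88 − 71 = 17.
Column 5: 34 + 9 + 6 + 1 + 11 = 61, so the missing entry is 88 − 61 = 27.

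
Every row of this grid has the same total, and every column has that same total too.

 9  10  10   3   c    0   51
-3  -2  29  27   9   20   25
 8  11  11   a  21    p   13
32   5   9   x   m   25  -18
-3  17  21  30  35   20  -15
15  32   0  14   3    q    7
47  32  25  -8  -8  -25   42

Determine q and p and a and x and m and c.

Rows 2 and 5 both sum to 105, so that's the common total.
The known cells in row 6 total 71, leaving 105 − 71 = 34 for the blank.
The known cells in row 1 total 83, leaving 105 − 83 = 22 for the blank.
The known cells in column 5 total 82, leaving 105 − 82 = 23 for the blank.
The known cells in row 4 total 76, leaving 105 − 76 = 29 for the blank.
The known cells in column 4 total 95, leaving 105 − 95 = 10 for the blank.
The known cells in row 3 total 74, leaving 105 − 74 = 31 for the blank.

q = 34, p = 31, a = 10, x = 29, m = 23, c = 22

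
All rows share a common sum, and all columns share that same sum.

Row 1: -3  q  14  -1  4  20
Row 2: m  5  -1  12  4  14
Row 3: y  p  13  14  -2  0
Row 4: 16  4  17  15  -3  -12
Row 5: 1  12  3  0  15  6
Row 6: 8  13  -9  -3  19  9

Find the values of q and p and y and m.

q = 3, p = 0, y = 12, m = 3

Rows 4 and 5 both sum to 37, so that's the common total.
Row 1: -3 + 14 − 1 + 4 + 20 = 34, so its missing entry is 37 − 34 = 3.
Row 2: 5 − 1 + 12 + 4 + 14 = 34, so its missing entry is 37 − 34 = 3.
Column 1: -3 + 3 + 16 + 1 + 8 = 25, so its missing entry is 37 − 25 = 12.
Row 3: 12 + 13 + 14 − 2 + 0 = 37, so its missing entry is 37 − 37 = 0.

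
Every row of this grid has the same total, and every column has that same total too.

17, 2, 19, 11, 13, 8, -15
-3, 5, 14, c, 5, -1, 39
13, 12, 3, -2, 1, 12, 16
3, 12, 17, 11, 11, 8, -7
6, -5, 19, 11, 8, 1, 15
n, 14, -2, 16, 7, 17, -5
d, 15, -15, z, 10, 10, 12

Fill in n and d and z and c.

Rows 1 and 3 both sum to 55, so that's the common total.
Row 2: -3 + 5 + 14 + 5 − 1 + 39 = 59, so its missing entry is 55 − 59 = -4.
Column 4: 11 − 4 − 2 + 11 + 11 + 16 = 43, so its missing entry is 55 − 43 = 12.
Row 6: 14 − 2 + 16 + 7 + 17 − 5 = 47, so its missing entry is 55 − 47 = 8.
Row 7: 15 − 15 + 12 + 10 + 10 + 12 = 44, so its missing entry is 55 − 44 = 11.

n = 8, d = 11, z = 12, c = -4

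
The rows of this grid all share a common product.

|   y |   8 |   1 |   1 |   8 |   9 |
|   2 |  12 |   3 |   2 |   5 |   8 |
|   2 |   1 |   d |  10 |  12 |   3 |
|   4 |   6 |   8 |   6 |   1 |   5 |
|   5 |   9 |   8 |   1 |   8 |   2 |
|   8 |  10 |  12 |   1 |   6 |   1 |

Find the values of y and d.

Rows 2 and 4 each multiply to 5760, so every row has product 5760.
Row 1: 8×1×1×8×9 = 576, so the missing entry is 5760 ÷ 576 = 10.
Row 3: 2×1×10×12×3 = 720, so the missing entry is 5760 ÷ 720 = 8.

y = 10, d = 8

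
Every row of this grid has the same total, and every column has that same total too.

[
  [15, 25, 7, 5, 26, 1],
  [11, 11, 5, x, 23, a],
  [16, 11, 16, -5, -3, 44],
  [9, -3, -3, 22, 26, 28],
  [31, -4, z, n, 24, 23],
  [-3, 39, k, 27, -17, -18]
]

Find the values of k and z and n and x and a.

Rows 1 and 3 both sum to 79, so that's the common total.
Column 6 has 1 + 44 + 28 + 23 − 18 = 78; the blank must be 79 − 78 = 1.
Row 2 has 11 + 11 + 5 + 23 + 1 = 51; the blank must be 79 − 51 = 28.
Column 4 has 5 + 28 − 5 + 22 + 27 = 77; the blank must be 79 − 77 = 2.
Row 5 has 31 − 4 + 2 + 24 + 23 = 76; the blank must be 79 − 76 = 3.
Row 6 has -3 + 39 + 27 − 17 − 18 = 28; the blank must be 79 − 28 = 51.

k = 51, z = 3, n = 2, x = 28, a = 1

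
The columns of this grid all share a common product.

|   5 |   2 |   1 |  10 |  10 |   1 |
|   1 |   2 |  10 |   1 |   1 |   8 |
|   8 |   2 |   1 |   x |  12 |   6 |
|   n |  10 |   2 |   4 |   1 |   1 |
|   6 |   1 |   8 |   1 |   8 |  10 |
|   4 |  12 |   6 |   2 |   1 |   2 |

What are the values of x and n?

Columns 3 and 5 each multiply to 960, so every column has product 960.
Column 4: 10×1×4×1×2 = 80, so the missing entry is 960 ÷ 80 = 12.
Column 1: 5×1×8×6×4 = 960, so the missing entry is 960 ÷ 960 = 1.

x = 12, n = 1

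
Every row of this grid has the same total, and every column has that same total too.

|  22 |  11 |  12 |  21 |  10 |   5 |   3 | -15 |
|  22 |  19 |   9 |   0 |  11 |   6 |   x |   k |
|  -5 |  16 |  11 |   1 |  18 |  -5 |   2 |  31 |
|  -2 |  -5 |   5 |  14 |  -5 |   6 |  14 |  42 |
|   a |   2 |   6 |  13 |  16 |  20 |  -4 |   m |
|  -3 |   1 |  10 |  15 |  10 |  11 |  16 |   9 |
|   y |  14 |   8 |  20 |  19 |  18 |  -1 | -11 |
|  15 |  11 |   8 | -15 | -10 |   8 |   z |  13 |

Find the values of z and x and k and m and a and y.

Rows 1 and 3 both sum to 69, so that's the common total.
Row 8 has 15 + 11 + 8 − 15 − 10 + 8 + 13 = 30; the blank must be 69 − 30 = 39.
Row 7 has 14 + 8 + 20 + 19 + 18 − 1 − 11 = 67; the blank must be 69 − 67 = 2.
Column 1 has 22 + 22 − 5 − 2 − 3 + 2 + 15 = 51; the blank must be 69 − 51 = 18.
Column 7 has 3 + 2 + 14 − 4 + 16 − 1 + 39 = 69; the blank must be 69 − 69 = 0.
Row 2 has 22 + 19 + 9 + 0 + 11 + 6 + 0 = 67; the blank must be 69 − 67 = 2.
Row 5 has 18 + 2 + 6 + 13 + 16 + 20 − 4 = 71; the blank must be 69 − 71 = -2.

z = 39, x = 0, k = 2, m = -2, a = 18, y = 2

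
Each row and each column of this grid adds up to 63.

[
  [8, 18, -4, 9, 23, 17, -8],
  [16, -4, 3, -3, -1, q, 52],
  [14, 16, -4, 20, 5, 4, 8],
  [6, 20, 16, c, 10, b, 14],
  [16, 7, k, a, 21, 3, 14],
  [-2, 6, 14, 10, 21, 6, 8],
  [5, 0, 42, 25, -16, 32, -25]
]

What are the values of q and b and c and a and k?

The known cells in row 2 total 63, leaving 63 − 63 = 0 for the blank.
The known cells in column 3 total 67, leaving 63 − 67 = -4 for the blank.
The known cells in row 5 total 57, leaving 63 − 57 = 6 for the blank.
The known cells in column 4 total 67, leaving 63 − 67 = -4 for the blank.
The known cells in row 4 total 62, leaving 63 − 62 = 1 for the blank.

q = 0, b = 1, c = -4, a = 6, k = -4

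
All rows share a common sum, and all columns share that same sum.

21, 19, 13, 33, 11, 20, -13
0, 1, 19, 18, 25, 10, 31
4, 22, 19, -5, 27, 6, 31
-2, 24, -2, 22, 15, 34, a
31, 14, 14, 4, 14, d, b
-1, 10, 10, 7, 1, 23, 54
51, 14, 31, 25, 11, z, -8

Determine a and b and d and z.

a = 13, b = -4, d = 31, z = -20

Rows 1 and 2 both sum to 104, so that's the common total.
Row 7 has 51 + 14 + 31 + 25 + 11 − 8 = 124; the blank must be 104 − 124 = -20.
Column 6 has 20 + 10 + 6 + 34 + 23 − 20 = 73; the blank must be 104 − 73 = 31.
Row 5 has 31 + 14 + 14 + 4 + 14 + 31 = 108; the blank must be 104 − 108 = -4.
Row 4 has -2 + 24 − 2 + 22 + 15 + 34 = 91; the blank must be 104 − 91 = 13.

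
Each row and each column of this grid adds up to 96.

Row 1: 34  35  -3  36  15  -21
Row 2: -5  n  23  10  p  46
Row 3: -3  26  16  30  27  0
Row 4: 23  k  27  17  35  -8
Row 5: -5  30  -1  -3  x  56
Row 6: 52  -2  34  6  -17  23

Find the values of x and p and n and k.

x = 19, p = 17, n = 5, k = 2

The known cells in row 5 total 77, leaving 96 − 77 = 19 for the blank.
The known cells in row 4 total 94, leaving 96 − 94 = 2 for the blank.
The known cells in column 2 total 91, leaving 96 − 91 = 5 for the blank.
The known cells in row 2 total 79, leaving 96 − 79 = 17 for the blank.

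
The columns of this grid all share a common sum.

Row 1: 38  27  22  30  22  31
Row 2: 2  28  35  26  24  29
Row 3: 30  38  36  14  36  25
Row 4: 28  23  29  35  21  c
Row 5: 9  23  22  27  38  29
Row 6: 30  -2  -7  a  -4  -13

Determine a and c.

Columns 3 and 5 both add up to 137, so every column sums to 137.
Column 4: 30 + 26 + 14 + 35 + 27 = 132, so the missing entry is 137 − 132 = 5.
Column 6: 31 + 29 + 25 + 29 − 13 = 101, so the missing entry is 137 − 101 = 36.

a = 5, c = 36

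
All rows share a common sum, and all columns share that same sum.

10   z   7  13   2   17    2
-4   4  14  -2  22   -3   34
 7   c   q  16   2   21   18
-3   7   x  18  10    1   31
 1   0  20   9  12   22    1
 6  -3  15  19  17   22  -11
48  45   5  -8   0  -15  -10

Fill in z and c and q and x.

Rows 2 and 5 both sum to 65, so that's the common total.
Row 1 has 10 + 7 + 13 + 2 + 17 + 2 = 51; the blank must be 65 − 51 = 14.
Row 4 has -3 + 7 + 18 + 10 + 1 + 31 = 64; the blank must be 65 − 64 = 1.
Column 2 has 14 + 4 + 7 + 0 − 3 + 45 = 67; the blank must be 65 − 67 = -2.
Row 3 has 7 − 2 + 16 + 2 + 21 + 18 = 62; the blank must be 65 − 62 = 3.

z = 14, c = -2, q = 3, x = 1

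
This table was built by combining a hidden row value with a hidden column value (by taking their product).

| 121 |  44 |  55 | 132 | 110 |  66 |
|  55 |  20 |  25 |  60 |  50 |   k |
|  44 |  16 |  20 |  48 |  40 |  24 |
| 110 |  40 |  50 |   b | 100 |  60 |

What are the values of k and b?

k = 30, b = 120

Each row is a constant multiple of every other row — this is a multiplication table with the headers hidden.
Row 2 is 20/44 = 5/11 times row 1, so its entry in column 6 is 66 × 5/11 = 30.
Row 4 is 40/44 = 10/11 times row 1, so its entry in column 4 is 132 × 10/11 = 120.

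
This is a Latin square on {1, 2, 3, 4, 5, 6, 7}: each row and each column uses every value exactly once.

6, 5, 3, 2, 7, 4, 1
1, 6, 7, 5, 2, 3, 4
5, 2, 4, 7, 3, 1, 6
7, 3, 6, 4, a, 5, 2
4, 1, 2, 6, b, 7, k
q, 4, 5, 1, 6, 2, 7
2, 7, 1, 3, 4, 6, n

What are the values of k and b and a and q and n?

For row 4, column 5: row 4 already has {2, 3, 4, 5, 6, 7}; that leaves 1.
For row 5, column 5: column 5 already has {1, 2, 3, 4, 6, 7}; that leaves 5.
At (row 5, col 7): row 5 already has {1, 2, 4, 5, 6, 7}, so the value is 3.
Cell (6,1): row 6 already has {1, 2, 4, 5, 6, 7} → 3.
At (row 7, col 7): row 7 already has {1, 2, 3, 4, 6, 7}, so the value is 5.

k = 3, b = 5, a = 1, q = 3, n = 5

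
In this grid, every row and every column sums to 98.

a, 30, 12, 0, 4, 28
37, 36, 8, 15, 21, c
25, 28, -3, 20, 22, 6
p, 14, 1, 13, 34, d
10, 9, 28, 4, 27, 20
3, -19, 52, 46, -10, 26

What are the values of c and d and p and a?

c = -19, d = 37, p = -1, a = 24

Row 1 has 30 + 12 + 0 + 4 + 28 = 74; the blank must be 98 − 74 = 24.
Column 1 has 24 + 37 + 25 + 10 + 3 = 99; the blank must be 98 − 99 = -1.
Row 4 has -1 + 14 + 1 + 13 + 34 = 61; the blank must be 98 − 61 = 37.
Row 2 has 37 + 36 + 8 + 15 + 21 = 117; the blank must be 98 − 117 = -19.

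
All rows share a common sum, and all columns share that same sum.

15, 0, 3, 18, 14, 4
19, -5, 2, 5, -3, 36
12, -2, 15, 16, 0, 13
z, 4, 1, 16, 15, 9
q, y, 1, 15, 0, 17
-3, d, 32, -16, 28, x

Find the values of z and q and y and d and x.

z = 9, q = 2, y = 19, d = 38, x = -25

Rows 1 and 2 both sum to 54, so that's the common total.
Column 6 has 4 + 36 + 13 + 9 + 17 = 79; the blank must be 54 − 79 = -25.
Row 6 has -3 + 32 − 16 + 28 − 25 = 16; the blank must be 54 − 16 = 38.
Row 4 has 4 + 1 + 16 + 15 + 9 = 45; the blank must be 54 − 45 = 9.
Column 1 has 15 + 19 + 12 + 9 − 3 = 52; the blank must be 54 − 52 = 2.
Row 5 has 2 + 1 + 15 + 0 + 17 = 35; the blank must be 54 − 35 = 19.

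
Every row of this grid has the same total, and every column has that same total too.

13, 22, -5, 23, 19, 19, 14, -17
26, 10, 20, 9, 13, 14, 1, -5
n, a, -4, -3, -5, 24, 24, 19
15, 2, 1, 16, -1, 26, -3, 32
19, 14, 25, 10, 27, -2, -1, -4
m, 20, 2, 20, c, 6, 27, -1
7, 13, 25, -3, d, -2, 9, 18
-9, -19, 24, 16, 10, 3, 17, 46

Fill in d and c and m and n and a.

Rows 1 and 2 both sum to 88, so that's the common total.
Column 2 has 22 + 10 + 2 + 14 + 20 + 13 − 19 = 62; the blank must be 88 − 62 = 26.
Row 3 has 26 − 4 − 3 − 5 + 24 + 24 + 19 = 81; the blank must be 88 − 81 = 7.
Row 7 has 7 + 13 + 25 − 3 − 2 + 9 + 18 = 67; the blank must be 88 − 67 = 21.
Column 5 has 19 + 13 − 5 − 1 + 27 + 21 + 10 = 84; the blank must be 88 − 84 = 4.
Row 6 has 20 + 2 + 20 + 4 + 6 + 27 − 1 = 78; the blank must be 88 − 78 = 10.

d = 21, c = 4, m = 10, n = 7, a = 26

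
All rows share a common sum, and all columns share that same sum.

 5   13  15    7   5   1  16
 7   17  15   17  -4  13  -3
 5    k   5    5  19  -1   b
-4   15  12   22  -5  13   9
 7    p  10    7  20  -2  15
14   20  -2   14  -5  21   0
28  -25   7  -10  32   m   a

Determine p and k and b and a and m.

Rows 1 and 2 both sum to 62, so that's the common total.
The known cells in column 6 total 45, leaving 62 − 45 = 17 for the blank.
The known cells in row 7 total 49, leaving 62 − 49 = 13 for the blank.
The known cells in column 7 total 50, leaving 62 − 50 = 12 for the blank.
The known cells in row 3 total 45, leaving 62 − 45 = 17 for the blank.
The known cells in row 5 total 57, leaving 62 − 57 = 5 for the blank.

p = 5, k = 17, b = 12, a = 13, m = 17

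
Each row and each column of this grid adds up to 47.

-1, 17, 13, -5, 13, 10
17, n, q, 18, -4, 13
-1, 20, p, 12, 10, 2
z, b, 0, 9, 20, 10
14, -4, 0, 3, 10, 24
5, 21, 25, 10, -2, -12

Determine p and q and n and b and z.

Column 1 has -1 + 17 − 1 + 14 + 5 = 34; the blank must be 47 − 34 = 13.
Row 4 has 13 + 0 + 9 + 20 + 10 = 52; the blank must be 47 − 52 = -5.
Column 2 has 17 + 20 − 5 − 4 + 21 = 49; the blank must be 47 − 49 = -2.
Row 2 has 17 − 2 + 18 − 4 + 13 = 42; the blank must be 47 − 42 = 5.
Row 3 has -1 + 20 + 12 + 10 + 2 = 43; the blank must be 47 − 43 = 4.

p = 4, q = 5, n = -2, b = -5, z = 13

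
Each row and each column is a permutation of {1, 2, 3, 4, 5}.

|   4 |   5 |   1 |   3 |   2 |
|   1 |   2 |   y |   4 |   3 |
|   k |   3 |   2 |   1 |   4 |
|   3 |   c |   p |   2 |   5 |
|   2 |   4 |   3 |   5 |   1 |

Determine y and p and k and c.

Cell (4,2): column 2 already has {2, 3, 4, 5} → 1.
At (row 4, col 3): row 4 already has {1, 2, 3, 5}, so the value is 4.
At (row 2, col 3): row 2 already has {1, 2, 3, 4}, so the value is 5.
At (row 3, col 1): row 3 already has {1, 2, 3, 4}, so the value is 5.

y = 5, p = 4, k = 5, c = 1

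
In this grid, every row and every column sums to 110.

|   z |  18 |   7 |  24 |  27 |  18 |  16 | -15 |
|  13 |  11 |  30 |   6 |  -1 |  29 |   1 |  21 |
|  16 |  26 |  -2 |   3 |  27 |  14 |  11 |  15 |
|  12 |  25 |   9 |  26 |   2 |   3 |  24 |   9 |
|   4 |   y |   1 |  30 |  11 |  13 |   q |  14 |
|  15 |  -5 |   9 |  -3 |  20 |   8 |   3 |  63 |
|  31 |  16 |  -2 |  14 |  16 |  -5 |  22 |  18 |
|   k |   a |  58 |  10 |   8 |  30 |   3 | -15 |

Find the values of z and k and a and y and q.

z = 15, k = 4, a = 12, y = 7, q = 30

Row 1: 18 + 7 + 24 + 27 + 18 + 16 − 15 = 95, so its missing entry is 110 − 95 = 15.
Column 7: 16 + 1 + 11 + 24 + 3 + 22 + 3 = 80, so its missing entry is 110 − 80 = 30.
Column 1: 15 + 13 + 16 + 12 + 4 + 15 + 31 = 106, so its missing entry is 110 − 106 = 4.
Row 8: 4 + 58 + 10 + 8 + 30 + 3 − 15 = 98, so its missing entry is 110 − 98 = 12.
Row 5: 4 + 1 + 30 + 11 + 13 + 30 + 14 = 103, so its missing entry is 110 − 103 = 7.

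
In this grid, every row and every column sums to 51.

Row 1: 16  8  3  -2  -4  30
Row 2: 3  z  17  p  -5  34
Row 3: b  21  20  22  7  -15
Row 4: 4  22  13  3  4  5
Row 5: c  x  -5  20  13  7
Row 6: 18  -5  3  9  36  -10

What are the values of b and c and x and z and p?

The known cells in row 3 total 55, leaving 51 − 55 = -4 for the blank.
The known cells in column 1 total 37, leaving 51 − 37 = 14 for the blank.
The known cells in row 5 total 49, leaving 51 − 49 = 2 for the blank.
The known cells in column 2 total 48, leaving 51 − 48 = 3 for the blank.
The known cells in row 2 total 52, leaving 51 − 52 = -1 for the blank.

b = -4, c = 14, x = 2, z = 3, p = -1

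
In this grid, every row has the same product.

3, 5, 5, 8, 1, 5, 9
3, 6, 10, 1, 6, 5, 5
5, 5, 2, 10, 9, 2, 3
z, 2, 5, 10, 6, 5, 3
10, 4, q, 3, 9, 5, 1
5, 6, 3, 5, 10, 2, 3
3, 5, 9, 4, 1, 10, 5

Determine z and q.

Rows 2 and 3 each multiply to 27000, so every row has product 27000.
Row 4: 2×5×10×6×5×3 = 9000, so the missing entry is 27000 ÷ 9000 = 3.
Row 5: 10×4×3×9×5×1 = 5400, so the missing entry is 27000 ÷ 5400 = 5.

z = 3, q = 5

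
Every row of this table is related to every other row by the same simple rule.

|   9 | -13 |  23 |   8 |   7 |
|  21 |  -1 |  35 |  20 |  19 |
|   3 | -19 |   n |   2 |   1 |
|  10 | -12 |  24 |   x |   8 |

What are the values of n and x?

The difference between any two rows is the same in every column — this is an addition table with the headers hidden.
Row 3 minus row 1 is 1 − 7 = -6, so its entry in column 3 is 23 + (-6) = 17.
Row 4 minus row 1 is 8 − 7 = 1, so its entry in column 4 is 8 + 1 = 9.

n = 17, x = 9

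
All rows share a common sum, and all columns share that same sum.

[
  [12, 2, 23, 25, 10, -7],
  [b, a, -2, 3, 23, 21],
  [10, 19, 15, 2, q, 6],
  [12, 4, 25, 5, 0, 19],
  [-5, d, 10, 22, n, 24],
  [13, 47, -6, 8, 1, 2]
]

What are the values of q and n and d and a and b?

q = 13, n = 18, d = -4, a = -3, b = 23

Rows 1 and 4 both sum to 65, so that's the common total.
Row 3: 10 + 19 + 15 + 2 + 6 = 52, so its missing entry is 65 − 52 = 13.
Column 5: 10 + 23 + 13 + 0 + 1 = 47, so its missing entry is 65 − 47 = 18.
Column 1: 12 + 10 + 12 − 5 + 13 = 42, so its missing entry is 65 − 42 = 23.
Row 2: 23 − 2 + 3 + 23 + 21 = 68, so its missing entry is 65 − 68 = -3.
Row 5: -5 + 10 + 22 + 18 + 24 = 69, so its missing entry is 65 − 69 = -4.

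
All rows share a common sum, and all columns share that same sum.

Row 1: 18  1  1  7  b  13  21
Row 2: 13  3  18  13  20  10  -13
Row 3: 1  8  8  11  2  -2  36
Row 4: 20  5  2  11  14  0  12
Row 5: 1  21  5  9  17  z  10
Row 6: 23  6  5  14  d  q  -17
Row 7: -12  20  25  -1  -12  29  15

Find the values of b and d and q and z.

b = 3, d = 20, q = 13, z = 1

Rows 2 and 3 both sum to 64, so that's the common total.
Row 5 has 1 + 21 + 5 + 9 + 17 + 10 = 63; the blank must be 64 − 63 = 1.
Column 6 has 13 + 10 − 2 + 0 + 1 + 29 = 51; the blank must be 64 − 51 = 13.
Row 6 has 23 + 6 + 5 + 14 + 13 − 17 = 44; the blank must be 64 − 44 = 20.
Row 1 has 18 + 1 + 1 + 7 + 13 + 21 = 61; the blank must be 64 − 61 = 3.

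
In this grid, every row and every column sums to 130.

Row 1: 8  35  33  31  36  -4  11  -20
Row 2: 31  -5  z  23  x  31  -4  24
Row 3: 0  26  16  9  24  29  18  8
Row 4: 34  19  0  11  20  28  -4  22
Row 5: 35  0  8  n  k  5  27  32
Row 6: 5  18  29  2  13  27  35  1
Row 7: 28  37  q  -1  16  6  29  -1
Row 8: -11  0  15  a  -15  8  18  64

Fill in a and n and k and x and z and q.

a = 51, n = 4, k = 19, x = 17, z = 13, q = 16

Row 7 has 28 + 37 − 1 + 16 + 6 + 29 − 1 = 114; the blank must be 130 − 114 = 16.
Column 3 has 33 + 16 + 0 + 8 + 29 + 16 + 15 = 117; the blank must be 130 − 117 = 13.
Row 2 has 31 − 5 + 13 + 23 + 31 − 4 + 24 = 113; the blank must be 130 − 113 = 17.
Column 5 has 36 + 17 + 24 + 20 + 13 + 16 − 15 = 111; the blank must be 130 − 111 = 19.
Row 5 has 35 + 0 + 8 + 19 + 5 + 27 + 32 = 126; the blank must be 130 − 126 = 4.
Row 8 has -11 + 0 + 15 − 15 + 8 + 18 + 64 = 79; the blank must be 130 − 79 = 51.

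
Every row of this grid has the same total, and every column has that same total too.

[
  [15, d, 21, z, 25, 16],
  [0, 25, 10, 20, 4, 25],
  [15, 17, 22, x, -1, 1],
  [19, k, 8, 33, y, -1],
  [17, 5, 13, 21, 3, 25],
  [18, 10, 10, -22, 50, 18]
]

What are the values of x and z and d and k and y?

Rows 2 and 5 both sum to 84, so that's the common total.
Column 5 has 25 + 4 − 1 + 3 + 50 = 81; the blank must be 84 − 81 = 3.
Row 4 has 19 + 8 + 33 + 3 − 1 = 62; the blank must be 84 − 62 = 22.
Column 2 has 25 + 17 + 22 + 5 + 10 = 79; the blank must be 84 − 79 = 5.
Row 1 has 15 + 5 + 21 + 25 + 16 = 82; the blank must be 84 − 82 = 2.
Row 3 has 15 + 17 + 22 − 1 + 1 = 54; the blank must be 84 − 54 = 30.

x = 30, z = 2, d = 5, k = 22, y = 3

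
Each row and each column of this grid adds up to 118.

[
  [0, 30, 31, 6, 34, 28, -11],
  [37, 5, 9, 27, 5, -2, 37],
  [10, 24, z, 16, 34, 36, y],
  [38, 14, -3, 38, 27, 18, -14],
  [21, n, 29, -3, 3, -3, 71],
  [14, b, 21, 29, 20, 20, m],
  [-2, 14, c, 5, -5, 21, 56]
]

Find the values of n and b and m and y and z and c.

The known cells in row 7 total 89, leaving 118 − 89 = 29 for the blank.
The known cells in column 3 total 116, leaving 118 − 116 = 2 for the blank.
The known cells in row 3 total 122, leaving 118 − 122 = -4 for the blank.
The known cells in column 7 total 135, leaving 118 − 135 = -17 for the blank.
The known cells in row 6 total 87, leaving 118 − 87 = 31 for the blank.
The known cells in row 5 total 118, leaving 118 − 118 = 0 for the blank.

n = 0, b = 31, m = -17, y = -4, z = 2, c = 29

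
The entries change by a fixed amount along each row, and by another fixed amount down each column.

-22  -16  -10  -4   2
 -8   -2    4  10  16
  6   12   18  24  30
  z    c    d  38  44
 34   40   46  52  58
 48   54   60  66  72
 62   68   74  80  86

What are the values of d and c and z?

d = 32, c = 26, z = 20

Along each row the entries change by 6 per step; down each column they change by 14.
Row 4: from 38 at column 4, stepping by 6 to column 3 gives 32.
Row 4: from 38 at column 4, stepping by 6 to column 2 gives 26.
Row 4: from 38 at column 4, stepping by 6 to column 1 gives 20.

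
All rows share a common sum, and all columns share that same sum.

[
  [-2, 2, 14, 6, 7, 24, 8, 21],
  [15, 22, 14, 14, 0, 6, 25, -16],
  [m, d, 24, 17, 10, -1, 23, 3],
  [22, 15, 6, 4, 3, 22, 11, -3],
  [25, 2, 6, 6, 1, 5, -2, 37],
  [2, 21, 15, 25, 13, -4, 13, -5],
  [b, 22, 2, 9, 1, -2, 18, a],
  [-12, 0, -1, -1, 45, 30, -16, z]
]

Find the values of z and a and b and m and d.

Rows 1 and 2 both sum to 80, so that's the common total.
Column 2: 2 + 22 + 15 + 2 + 21 + 22 + 0 = 84, so its missing entry is 80 − 84 = -4.
Row 8: -12 + 0 − 1 − 1 + 45 + 30 − 16 = 45, so its missing entry is 80 − 45 = 35.
Row 3: -4 + 24 + 17 + 10 − 1 + 23 + 3 = 72, so its missing entry is 80 − 72 = 8.
Column 8: 21 − 16 + 3 − 3 + 37 − 5 + 35 = 72, so its missing entry is 80 − 72 = 8.
Row 7: 22 + 2 + 9 + 1 − 2 + 18 + 8 = 58, so its missing entry is 80 − 58 = 22.

z = 35, a = 8, b = 22, m = 8, d = -4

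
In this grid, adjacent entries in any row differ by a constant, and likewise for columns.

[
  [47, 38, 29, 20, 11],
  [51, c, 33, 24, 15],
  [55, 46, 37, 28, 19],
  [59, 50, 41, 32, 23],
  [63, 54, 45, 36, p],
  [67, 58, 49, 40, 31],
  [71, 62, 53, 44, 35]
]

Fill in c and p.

c = 42, p = 27

Along each row the entries change by -9 per step; down each column they change by 4.
Row 2: from 51 at column 1, stepping by -9 to column 2 gives 42.
Row 5: from 63 at column 1, stepping by -9 to column 5 gives 27.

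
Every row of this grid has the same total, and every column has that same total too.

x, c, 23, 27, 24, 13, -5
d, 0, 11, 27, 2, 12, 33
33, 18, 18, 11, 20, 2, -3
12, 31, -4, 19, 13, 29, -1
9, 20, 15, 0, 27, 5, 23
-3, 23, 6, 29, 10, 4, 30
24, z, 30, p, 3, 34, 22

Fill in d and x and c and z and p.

d = 14, x = 10, c = 7, z = 0, p = -14

Rows 3 and 4 both sum to 99, so that's the common total.
Row 2 has 0 + 11 + 27 + 2 + 12 + 33 = 85; the blank must be 99 − 85 = 14.
Column 1 has 14 + 33 + 12 + 9 − 3 + 24 = 89; the blank must be 99 − 89 = 10.
Row 1 has 10 + 23 + 27 + 24 + 13 − 5 = 92; the blank must be 99 − 92 = 7.
Column 2 has 7 + 0 + 18 + 31 + 20 + 23 = 99; the blank must be 99 − 99 = 0.
Row 7 has 24 + 0 + 30 + 3 + 34 + 22 = 113; the blank must be 99 − 113 = -14.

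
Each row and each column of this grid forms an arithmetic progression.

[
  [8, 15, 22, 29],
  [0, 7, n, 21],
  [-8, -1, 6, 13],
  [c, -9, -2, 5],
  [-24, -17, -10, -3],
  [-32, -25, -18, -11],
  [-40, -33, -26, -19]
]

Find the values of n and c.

Along each row the entries change by 7 per step; down each column they change by -8.
Row 2: from 0 at column 1, stepping by 7 to column 3 gives 14.
Row 4: from -9 at column 2, stepping by 7 to column 1 gives -16.

n = 14, c = -16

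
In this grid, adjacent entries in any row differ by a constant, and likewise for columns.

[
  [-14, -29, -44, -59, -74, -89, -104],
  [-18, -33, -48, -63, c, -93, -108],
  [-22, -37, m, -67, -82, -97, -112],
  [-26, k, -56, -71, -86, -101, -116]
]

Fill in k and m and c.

k = -41, m = -52, c = -78

Along each row the entries change by -15 per step; down each column they change by -4.
Row 4: from -26 at column 1, stepping by -15 to column 2 gives -41.
Row 3: from -22 at column 1, stepping by -15 to column 3 gives -52.
Row 2: from -18 at column 1, stepping by -15 to column 5 gives -78.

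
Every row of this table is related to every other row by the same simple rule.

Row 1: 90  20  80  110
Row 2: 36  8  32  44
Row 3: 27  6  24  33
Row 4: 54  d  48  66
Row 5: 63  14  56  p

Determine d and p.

d = 12, p = 77

Each row is a constant multiple of every other row — this is a multiplication table with the headers hidden.
Row 4 is 54/90 = 3/5 times row 1, so its entry in column 2 is 20 × 3/5 = 12.
Row 5 is 63/90 = 7/10 times row 1, so its entry in column 4 is 110 × 7/10 = 77.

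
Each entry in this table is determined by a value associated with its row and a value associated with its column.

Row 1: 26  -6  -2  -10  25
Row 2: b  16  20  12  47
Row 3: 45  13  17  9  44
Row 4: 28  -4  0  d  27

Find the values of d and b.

d = -8, b = 48

The difference between any two rows is the same in every column — this is an addition table with the headers hidden.
Row 4 minus row 1 is 0 − (-2) = 2, so its entry in column 4 is -10 + 2 = -8.
Row 2 minus row 1 is 20 − (-2) = 22, so its entry in column 1 is 26 + 22 = 48.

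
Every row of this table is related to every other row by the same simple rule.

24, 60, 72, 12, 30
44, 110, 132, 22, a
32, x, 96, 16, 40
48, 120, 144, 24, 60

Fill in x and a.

x = 80, a = 55

Each row is a constant multiple of every other row — this is a multiplication table with the headers hidden.
Row 3 is 96/72 = 4/3 times row 1, so its entry in column 2 is 60 × 4/3 = 80.
Row 2 is 132/72 = 11/6 times row 1, so its entry in column 5 is 30 × 11/6 = 55.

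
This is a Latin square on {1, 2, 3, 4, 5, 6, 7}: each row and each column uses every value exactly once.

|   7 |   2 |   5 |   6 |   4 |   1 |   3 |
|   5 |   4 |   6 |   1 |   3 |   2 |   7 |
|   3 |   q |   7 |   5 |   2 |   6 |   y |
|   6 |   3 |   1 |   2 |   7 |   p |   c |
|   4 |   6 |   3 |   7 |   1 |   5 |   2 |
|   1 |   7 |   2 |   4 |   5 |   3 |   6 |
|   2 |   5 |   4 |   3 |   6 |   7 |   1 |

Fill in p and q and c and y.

p = 4, q = 1, c = 5, y = 4

Cell (3,2): column 2 already has {2, 3, 4, 5, 6, 7} → 1.
For row 3, column 7: row 3 already has {1, 2, 3, 5, 6, 7}; that leaves 4.
At (row 4, col 6): column 6 already has {1, 2, 3, 5, 6, 7}, so the value is 4.
Cell (4,7): row 4 already has {1, 2, 3, 4, 6, 7} → 5.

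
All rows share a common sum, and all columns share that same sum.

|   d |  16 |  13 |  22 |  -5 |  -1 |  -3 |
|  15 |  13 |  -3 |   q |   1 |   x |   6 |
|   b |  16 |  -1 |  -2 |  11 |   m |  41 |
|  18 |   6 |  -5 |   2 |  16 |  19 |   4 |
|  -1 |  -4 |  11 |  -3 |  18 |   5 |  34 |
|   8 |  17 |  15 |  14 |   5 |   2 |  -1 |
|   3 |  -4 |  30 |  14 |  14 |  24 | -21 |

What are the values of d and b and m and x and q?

Rows 4 and 5 both sum to 60, so that's the common total.
The known cells in row 1 total 42, leaving 60 − 42 = 18 for the blank.
The known cells in column 1 total 61, leaving 60 − 61 = -1 for the blank.
The known cells in row 3 total 64, leaving 60 − 64 = -4 for the blank.
The known cells in column 6 total 45, leaving 60 − 45 = 15 for the blank.
The known cells in row 2 total 47, leaving 60 − 47 = 13 for the blank.

d = 18, b = -1, m = -4, x = 15, q = 13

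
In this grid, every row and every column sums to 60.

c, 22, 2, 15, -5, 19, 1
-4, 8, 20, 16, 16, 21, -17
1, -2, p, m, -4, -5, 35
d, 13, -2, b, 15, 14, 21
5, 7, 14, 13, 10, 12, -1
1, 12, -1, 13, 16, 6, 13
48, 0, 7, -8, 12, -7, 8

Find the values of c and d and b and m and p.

Row 1 has 22 + 2 + 15 − 5 + 19 + 1 = 54; the blank must be 60 − 54 = 6.
Column 1 has 6 − 4 + 1 + 5 + 1 + 48 = 57; the blank must be 60 − 57 = 3.
Row 4 has 3 + 13 − 2 + 15 + 14 + 21 = 64; the blank must be 60 − 64 = -4.
Column 4 has 15 + 16 − 4 + 13 + 13 − 8 = 45; the blank must be 60 − 45 = 15.
Row 3 has 1 − 2 + 15 − 4 − 5 + 35 = 40; the blank must be 60 − 40 = 20.

c = 6, d = 3, b = -4, m = 15, p = 20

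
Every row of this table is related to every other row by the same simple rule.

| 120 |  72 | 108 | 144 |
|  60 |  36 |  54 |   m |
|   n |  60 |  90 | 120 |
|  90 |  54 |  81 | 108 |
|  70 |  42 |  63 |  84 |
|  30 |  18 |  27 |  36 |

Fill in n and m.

n = 100, m = 72

Each row is a constant multiple of every other row — this is a multiplication table with the headers hidden.
Row 3 is 60/72 = 5/6 times row 1, so its entry in column 1 is 120 × 5/6 = 100.
Row 2 is 36/72 = 1/2 times row 1, so its entry in column 4 is 144 × 1/2 = 72.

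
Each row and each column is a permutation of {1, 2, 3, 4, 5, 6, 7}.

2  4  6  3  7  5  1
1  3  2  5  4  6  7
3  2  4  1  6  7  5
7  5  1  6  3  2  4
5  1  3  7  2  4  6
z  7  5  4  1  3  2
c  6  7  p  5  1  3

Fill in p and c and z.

Cell (7,4): column 4 already has {1, 3, 4, 5, 6, 7} → 2.
Cell (6,1): row 6 already has {1, 2, 3, 4, 5, 7} → 6.
Cell (7,1): row 7 already has {1, 2, 3, 5, 6, 7} → 4.

p = 2, c = 4, z = 6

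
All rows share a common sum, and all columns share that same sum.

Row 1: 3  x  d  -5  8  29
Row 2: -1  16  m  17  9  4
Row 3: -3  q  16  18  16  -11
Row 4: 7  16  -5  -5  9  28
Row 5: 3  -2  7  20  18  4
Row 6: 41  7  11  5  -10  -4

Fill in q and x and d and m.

Rows 4 and 5 both sum to 50, so that's the common total.
Row 2: -1 + 16 + 17 + 9 + 4 = 45, so its missing entry is 50 − 45 = 5.
Column 3: 5 + 16 − 5 + 7 + 11 = 34, so its missing entry is 50 − 34 = 16.
Row 1: 3 + 16 − 5 + 8 + 29 = 51, so its missing entry is 50 − 51 = -1.
Row 3: -3 + 16 + 18 + 16 − 11 = 36, so its missing entry is 50 − 36 = 14.

q = 14, x = -1, d = 16, m = 5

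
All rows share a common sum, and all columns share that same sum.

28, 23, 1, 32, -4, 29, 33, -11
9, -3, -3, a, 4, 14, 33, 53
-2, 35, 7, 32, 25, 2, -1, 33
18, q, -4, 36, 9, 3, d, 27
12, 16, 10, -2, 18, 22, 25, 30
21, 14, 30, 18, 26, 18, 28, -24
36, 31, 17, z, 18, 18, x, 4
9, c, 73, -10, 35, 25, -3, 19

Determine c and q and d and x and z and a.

Rows 1 and 3 both sum to 131, so that's the common total.
The known cells in row 8 total 148, leaving 131 − 148 = -17 for the blank.
The known cells in column 2 total 99, leaving 131 − 99 = 32 for the blank.
The known cells in row 4 total 121, leaving 131 − 121 = 10 for the blank.
The known cells in column 7 total 125, leaving 131 − 125 = 6 for the blank.
The known cells in row 7 total 130, leaving 131 − 130 = 1 for the blank.
The known cells in row 2 total 107, leaving 131 − 107 = 24 for the blank.

c = -17, q = 32, d = 10, x = 6, z = 1, a = 24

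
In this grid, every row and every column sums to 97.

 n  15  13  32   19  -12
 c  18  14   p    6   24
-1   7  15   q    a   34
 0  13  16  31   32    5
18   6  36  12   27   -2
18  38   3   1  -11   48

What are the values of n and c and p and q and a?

n = 30, c = 32, p = 3, q = 18, a = 24

Column 5: 19 + 6 + 32 + 27 − 11 = 73, so its missing entry is 97 − 73 = 24.
Row 1: 15 + 13 + 32 + 19 − 12 = 67, so its missing entry is 97 − 67 = 30.
Row 3: -1 + 7 + 15 + 24 + 34 = 79, so its missing entry is 97 − 79 = 18.
Column 1: 30 − 1 + 0 + 18 + 18 = 65, so its missing entry is 97 − 65 = 32.
Row 2: 32 + 18 + 14 + 6 + 24 = 94, so its missing entry is 97 − 94 = 3.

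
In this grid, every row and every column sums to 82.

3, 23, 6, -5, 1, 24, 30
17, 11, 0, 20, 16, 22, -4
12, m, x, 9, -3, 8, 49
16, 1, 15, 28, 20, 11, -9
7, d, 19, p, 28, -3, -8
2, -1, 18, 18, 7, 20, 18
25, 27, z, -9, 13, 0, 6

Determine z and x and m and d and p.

Row 7 has 25 + 27 − 9 + 13 + 0 + 6 = 62; the blank must be 82 − 62 = 20.
Column 4 has -5 + 20 + 9 + 28 + 18 − 9 = 61; the blank must be 82 − 61 = 21.
Column 3 has 6 + 0 + 15 + 19 + 18 + 20 = 78; the blank must be 82 − 78 = 4.
Row 3 has 12 + 4 + 9 − 3 + 8 + 49 = 79; the blank must be 82 − 79 = 3.
Row 5 has 7 + 19 + 21 + 28 − 3 − 8 = 64; the blank must be 82 − 64 = 18.

z = 20, x = 4, m = 3, d = 18, p = 21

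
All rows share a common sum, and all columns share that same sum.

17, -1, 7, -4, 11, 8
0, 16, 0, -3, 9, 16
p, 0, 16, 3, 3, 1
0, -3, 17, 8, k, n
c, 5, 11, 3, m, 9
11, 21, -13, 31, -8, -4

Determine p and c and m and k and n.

Rows 1 and 2 both sum to 38, so that's the common total.
Row 3: 0 + 16 + 3 + 3 + 1 = 23, so its missing entry is 38 − 23 = 15.
Column 1: 17 + 0 + 15 + 0 + 11 = 43, so its missing entry is 38 − 43 = -5.
Row 5: -5 + 5 + 11 + 3 + 9 = 23, so its missing entry is 38 − 23 = 15.
Column 5: 11 + 9 + 3 + 15 − 8 = 30, so its missing entry is 38 − 30 = 8.
Row 4: 0 − 3 + 17 + 8 + 8 = 30, so its missing entry is 38 − 30 = 8.

p = 15, c = -5, m = 15, k = 8, n = 8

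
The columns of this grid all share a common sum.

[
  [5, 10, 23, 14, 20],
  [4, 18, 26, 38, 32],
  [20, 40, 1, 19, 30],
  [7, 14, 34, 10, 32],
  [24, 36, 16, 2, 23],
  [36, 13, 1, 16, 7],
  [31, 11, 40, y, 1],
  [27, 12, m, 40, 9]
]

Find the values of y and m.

The complete columns each total 154.
Column 4 is missing 154 − 139 = 15 (since 14 + 38 + 19 + 10 + 2 + 16 + 40 = 139).
Column 3 is missing 154 − 141 = 13 (since 23 + 26 + 1 + 34 + 16 + 1 + 40 = 141).

y = 15, m = 13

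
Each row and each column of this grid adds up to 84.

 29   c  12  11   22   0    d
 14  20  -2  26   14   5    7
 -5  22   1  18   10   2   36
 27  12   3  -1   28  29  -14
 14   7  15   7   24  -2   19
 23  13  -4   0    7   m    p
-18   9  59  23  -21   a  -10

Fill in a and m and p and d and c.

The known cells in column 2 total 83, leaving 84 − 83 = 1 for the blank.
The known cells in row 7 total 42, leaving 84 − 42 = 42 for the blank.
The known cells in column 6 total 76, leaving 84 − 76 = 8 for the blank.
The known cells in row 1 total 75, leaving 84 − 75 = 9 for the blank.
The known cells in row 6 total 47, leaving 84 − 47 = 37 for the blank.

a = 42, m = 8, p = 37, d = 9, c = 1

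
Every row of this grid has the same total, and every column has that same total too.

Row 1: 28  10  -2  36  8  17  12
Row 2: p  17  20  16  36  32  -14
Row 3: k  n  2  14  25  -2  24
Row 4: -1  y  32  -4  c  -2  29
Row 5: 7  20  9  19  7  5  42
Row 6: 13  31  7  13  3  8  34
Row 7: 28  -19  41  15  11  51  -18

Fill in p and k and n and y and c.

Rows 1 and 5 both sum to 109, so that's the common total.
Column 5 has 8 + 36 + 25 + 7 + 3 + 11 = 90; the blank must be 109 − 90 = 19.
Row 4 has -1 + 32 − 4 + 19 − 2 + 29 = 73; the blank must be 109 − 73 = 36.
Column 2 has 10 + 17 + 36 + 20 + 31 − 19 = 95; the blank must be 109 − 95 = 14.
Row 3 has 14 + 2 + 14 + 25 − 2 + 24 = 77; the blank must be 109 − 77 = 32.
Row 2 has 17 + 20 + 16 + 36 + 32 − 14 = 107; the blank must be 109 − 107 = 2.

p = 2, k = 32, n = 14, y = 36, c = 19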